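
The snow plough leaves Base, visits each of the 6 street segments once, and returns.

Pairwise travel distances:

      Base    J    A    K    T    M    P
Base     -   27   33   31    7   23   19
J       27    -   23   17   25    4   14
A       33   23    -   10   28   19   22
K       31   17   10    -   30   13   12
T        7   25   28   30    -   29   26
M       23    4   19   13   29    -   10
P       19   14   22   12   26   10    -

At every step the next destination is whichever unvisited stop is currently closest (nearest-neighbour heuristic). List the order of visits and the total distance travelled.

101 along Base → T → J → M → P → K → A → Base.

At Base the remaining stops are T 7, P 19, M 23, J 27, K 31, A 33; go to T.
At T the remaining stops are J 25, P 26, A 28, M 29, K 30; go to J.
At J the remaining stops are M 4, P 14, K 17, A 23; go to M.
At M the remaining stops are P 10, K 13, A 19; go to P.
At P the remaining stops are K 12, A 22; go to K.
At K the remaining stops are A 10; go to A.
Return A→Base: 33.
Total = 7 + 25 + 4 + 10 + 12 + 10 + 33 = 101.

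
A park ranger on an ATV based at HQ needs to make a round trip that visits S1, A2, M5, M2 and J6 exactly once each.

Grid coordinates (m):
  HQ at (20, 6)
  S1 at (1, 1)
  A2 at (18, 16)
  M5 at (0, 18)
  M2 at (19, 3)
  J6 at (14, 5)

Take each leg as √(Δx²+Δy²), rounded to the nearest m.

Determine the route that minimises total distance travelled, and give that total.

67 m — the shortest possible round trip.

There are 60 distinct closed tours to check (reversals are equivalent).
HQ → S1 → A2 → M5 → M2 → J6 → HQ: 20+23+18+24+5+6 = 96
HQ → S1 → A2 → M5 → J6 → M2 → HQ: 20+23+18+19+5+3 = 88
HQ → S1 → A2 → M2 → M5 → J6 → HQ: 20+23+13+24+19+6 = 105
HQ → S1 → A2 → M2 → J6 → M5 → HQ: 20+23+13+5+19+23 = 103
HQ → S1 → A2 → J6 → M5 → M2 → HQ: 20+23+12+19+24+3 = 101
HQ → S1 → A2 → J6 → M2 → M5 → HQ: 20+23+12+5+24+23 = 107
HQ → S1 → M5 → A2 → M2 → J6 → HQ: 20+17+18+13+5+6 = 79
HQ → S1 → M5 → A2 → J6 → M2 → HQ: 20+17+18+12+5+3 = 75
HQ → S1 → M5 → M2 → A2 → J6 → HQ: 20+17+24+13+12+6 = 92
HQ → S1 → M5 → M2 → J6 → A2 → HQ: 20+17+24+5+12+10 = 88
HQ → S1 → M5 → J6 → A2 → M2 → HQ: 20+17+19+12+13+3 = 84
HQ → S1 → M5 → J6 → M2 → A2 → HQ: 20+17+19+5+13+10 = 84
HQ → S1 → M2 → A2 → M5 → J6 → HQ: 20+18+13+18+19+6 = 94
HQ → S1 → M2 → A2 → J6 → M5 → HQ: 20+18+13+12+19+23 = 105
… (46 more)
HQ → A2 → M5 → S1 → J6 → M2 → HQ: 10+18+17+14+5+3 = 67  ← best
The minimum is 67.
One optimal route: HQ → A2 → M5 → S1 → J6 → M2 → HQ (or its reverse).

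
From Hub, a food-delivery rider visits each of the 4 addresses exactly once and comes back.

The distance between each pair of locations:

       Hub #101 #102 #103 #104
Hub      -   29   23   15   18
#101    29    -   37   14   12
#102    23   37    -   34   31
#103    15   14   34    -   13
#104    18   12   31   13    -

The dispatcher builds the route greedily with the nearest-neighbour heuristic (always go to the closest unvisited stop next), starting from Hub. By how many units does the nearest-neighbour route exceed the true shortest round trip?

The nearest-neighbour route is 5 longer than optimal.

Hub: #103=15, #104=18, #102=23, #101=29 ⇒ #103
#103: #104=13, #101=14, #102=34 ⇒ #104
#104: #101=12, #102=31 ⇒ #101
#101: #102=37 ⇒ #102
NN route Hub → #103 → #104 → #101 → #102 → Hub costs 100.
Optimal: Hub → #102 → #104 → #101 → #103 → Hub costs 95 (by enumerating all 12 distinct tours).
Excess = 100 − 95 = 5.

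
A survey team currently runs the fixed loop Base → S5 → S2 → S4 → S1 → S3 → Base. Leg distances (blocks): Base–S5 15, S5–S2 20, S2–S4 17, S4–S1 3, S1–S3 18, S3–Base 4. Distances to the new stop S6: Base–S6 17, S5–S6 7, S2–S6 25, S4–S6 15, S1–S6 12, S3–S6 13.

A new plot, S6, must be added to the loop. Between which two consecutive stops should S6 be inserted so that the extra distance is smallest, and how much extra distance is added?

Insertion cost between consecutive stops i–j is d(i,S6) + d(S6,j) − d(i,j):
  between Base and S5: 17 + 7 − 15 = 9
  between S5 and S2: 7 + 25 − 20 = 12
  between S2 and S4: 25 + 15 − 17 = 23
  between S4 and S1: 15 + 12 − 3 = 24
  between S1 and S3: 12 + 13 − 18 = 7
  between S3 and Base: 13 + 17 − 4 = 26
Cheapest insertion is between S1 and S3, adding 7.
New total = 77 + 7 = 84.

Adding 7 blocks by placing S6 on the S1–S3 leg.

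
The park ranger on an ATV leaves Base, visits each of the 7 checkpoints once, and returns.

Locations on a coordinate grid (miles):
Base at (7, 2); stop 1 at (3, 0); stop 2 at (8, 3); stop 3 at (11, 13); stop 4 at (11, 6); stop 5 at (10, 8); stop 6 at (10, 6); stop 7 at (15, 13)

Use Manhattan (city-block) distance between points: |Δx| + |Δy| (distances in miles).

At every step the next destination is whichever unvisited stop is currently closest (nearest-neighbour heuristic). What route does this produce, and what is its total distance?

Total distance 52 miles via the nearest-neighbour route Base → stop 2 → stop 6 → stop 4 → stop 5 → stop 3 → stop 7 → stop 1 → Base.

From Base: distances to unvisited — stop 2=2, stop 1=6, stop 6=7, stop 4=8, stop 5=9, stop 3=15, stop 7=19. Nearest is stop 2 (2).
From stop 2: distances to unvisited — stop 6=5, stop 4=6, stop 5=7, stop 1=8, stop 3=13, stop 7=17. Nearest is stop 6 (5).
From stop 6: distances to unvisited — stop 4=1, stop 5=2, stop 3=8, stop 7=12, stop 1=13. Nearest is stop 4 (1).
From stop 4: distances to unvisited — stop 5=3, stop 3=7, stop 7=11, stop 1=14. Nearest is stop 5 (3).
From stop 5: distances to unvisited — stop 3=6, stop 7=10, stop 1=15. Nearest is stop 3 (6).
From stop 3: distances to unvisited — stop 7=4, stop 1=21. Nearest is stop 7 (4).
From stop 7: distances to unvisited — stop 1=25. Nearest is stop 1 (25).
Return stop 1→Base: 6.
Total = 2 + 5 + 1 + 3 + 6 + 4 + 25 + 6 = 52.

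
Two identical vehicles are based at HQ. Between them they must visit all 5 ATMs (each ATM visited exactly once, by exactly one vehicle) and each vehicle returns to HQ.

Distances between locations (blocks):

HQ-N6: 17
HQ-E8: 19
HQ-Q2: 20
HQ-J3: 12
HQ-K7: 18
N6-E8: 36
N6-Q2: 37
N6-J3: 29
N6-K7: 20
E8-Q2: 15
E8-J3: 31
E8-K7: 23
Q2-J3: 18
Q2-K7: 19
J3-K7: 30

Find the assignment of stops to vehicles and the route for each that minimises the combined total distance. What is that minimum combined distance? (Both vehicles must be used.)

Minimum combined distance: 114 blocks.

Try each way of splitting the stops between the two vehicles (each non-empty) and, for each split, find the best tour for each vehicle:
  {N6} + {E8, Q2, J3, K7}: 34 + 86 = 120
  {E8} + {N6, Q2, J3, K7}: 38 + 86 = 124
  {N6, E8} + {Q2, J3, K7}: 72 + 67 = 139
  {Q2} + {N6, E8, J3, K7}: 40 + 103 = 143
  {N6, Q2} + {E8, J3, K7}: 74 + 84 = 158
  {E8, Q2} + {N6, J3, K7}: 54 + 79 = 133
  … (15 splits in total)
  {J3} + {N6, E8, Q2, K7}: 24 + 90 = 114  ← best
Best: vehicle 1 HQ → J3 → HQ = 24; vehicle 2 HQ → N6 → K7 → Q2 → E8 → HQ = 90; combined 114.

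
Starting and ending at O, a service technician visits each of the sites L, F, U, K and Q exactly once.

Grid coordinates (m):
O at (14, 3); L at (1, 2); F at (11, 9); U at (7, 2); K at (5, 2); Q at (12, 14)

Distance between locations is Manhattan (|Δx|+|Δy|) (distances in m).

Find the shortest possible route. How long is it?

With 5 stops there are 5!/2 = 60 distinct round trips (a route and its reverse cost the same).
O - L - F - U - K - Q - O: 14+17+11+2+19+13 = 76
O - L - F - U - Q - K - O: 14+17+11+17+19+10 = 88
O - L - F - K - U - Q - O: 14+17+13+2+17+13 = 76
O - L - F - K - Q - U - O: 14+17+13+19+17+8 = 88
O - L - F - Q - U - K - O: 14+17+6+17+2+10 = 66
O - L - F - Q - K - U - O: 14+17+6+19+2+8 = 66
O - L - U - F - K - Q - O: 14+6+11+13+19+13 = 76
O - L - U - F - Q - K - O: 14+6+11+6+19+10 = 66
O - L - U - K - F - Q - O: 14+6+2+13+6+13 = 54
O - L - U - K - Q - F - O: 14+6+2+19+6+9 = 56
O - L - U - Q - F - K - O: 14+6+17+6+13+10 = 66
O - L - U - Q - K - F - O: 14+6+17+19+13+9 = 78
O - L - K - F - U - Q - O: 14+4+13+11+17+13 = 72
O - L - K - F - Q - U - O: 14+4+13+6+17+8 = 62
… (46 more)
O - L - K - U - F - Q - O: 14+4+2+11+6+13 = 50  ← best
The minimum is 50.
One optimal route: O → L → K → U → F → Q → O (or its reverse).

Minimum total distance: 50 m.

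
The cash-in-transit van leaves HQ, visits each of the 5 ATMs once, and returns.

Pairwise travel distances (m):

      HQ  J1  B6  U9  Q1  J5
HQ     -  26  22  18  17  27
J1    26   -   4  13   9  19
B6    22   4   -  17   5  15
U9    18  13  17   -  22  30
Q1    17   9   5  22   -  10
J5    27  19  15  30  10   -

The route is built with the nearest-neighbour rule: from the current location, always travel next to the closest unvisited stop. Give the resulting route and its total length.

Total distance 96 m via the nearest-neighbour route HQ → Q1 → B6 → J1 → U9 → J5 → HQ.

HQ → [Q1:17 / U9:18 / B6:22 / J1:26 / J5:27] → Q1 (17)
Q1 → [B6:5 / J1:9 / J5:10 / U9:22] → B6 (5)
B6 → [J1:4 / J5:15 / U9:17] → J1 (4)
J1 → [U9:13 / J5:19] → U9 (13)
U9 → [J5:30] → J5 (30)
Return J5→HQ: 27.
Total = 17 + 5 + 4 + 13 + 30 + 27 = 96.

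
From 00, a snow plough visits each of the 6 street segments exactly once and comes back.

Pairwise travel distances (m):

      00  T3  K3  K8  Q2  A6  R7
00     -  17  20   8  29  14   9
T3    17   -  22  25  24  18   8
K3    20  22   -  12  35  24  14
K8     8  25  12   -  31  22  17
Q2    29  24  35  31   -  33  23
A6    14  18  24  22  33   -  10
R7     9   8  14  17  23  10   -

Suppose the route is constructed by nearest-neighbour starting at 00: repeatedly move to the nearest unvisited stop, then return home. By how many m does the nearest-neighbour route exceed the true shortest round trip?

From 00: K8=8, R7=9, A6=14, T3=17, K3=20, Q2=29 → choose K8 (8).
From K8: K3=12, R7=17, A6=22, T3=25, Q2=31 → choose K3 (12).
From K3: R7=14, T3=22, A6=24, Q2=35 → choose R7 (14).
From R7: T3=8, A6=10, Q2=23 → choose T3 (8).
From T3: A6=18, Q2=24 → choose A6 (18).
From A6: Q2=33 → choose Q2 (33).
NN route 00 → K8 → K3 → R7 → T3 → A6 → Q2 → 00 costs 122.
Optimal: 00 → K8 → K3 → Q2 → T3 → R7 → A6 → 00 costs 111 (by enumerating all 360 distinct tours).
Excess = 122 − 111 = 11.

Excess over optimum: 11 m.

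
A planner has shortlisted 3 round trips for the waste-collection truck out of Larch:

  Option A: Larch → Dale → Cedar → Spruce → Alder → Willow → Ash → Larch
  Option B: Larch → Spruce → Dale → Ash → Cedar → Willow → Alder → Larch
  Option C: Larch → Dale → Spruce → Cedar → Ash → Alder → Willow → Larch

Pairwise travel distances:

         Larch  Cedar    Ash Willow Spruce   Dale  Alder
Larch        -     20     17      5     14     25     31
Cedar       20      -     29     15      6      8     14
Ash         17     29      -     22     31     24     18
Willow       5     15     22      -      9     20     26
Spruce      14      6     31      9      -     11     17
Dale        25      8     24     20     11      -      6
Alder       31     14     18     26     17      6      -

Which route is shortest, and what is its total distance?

Option A: 25 + 8 + 6 + 17 + 26 + 22 + 17 = 121
Option B: 14 + 11 + 24 + 29 + 15 + 26 + 31 = 150
Option C: 25 + 11 + 6 + 29 + 18 + 26 + 5 = 120

Shortest is Option C, total 120.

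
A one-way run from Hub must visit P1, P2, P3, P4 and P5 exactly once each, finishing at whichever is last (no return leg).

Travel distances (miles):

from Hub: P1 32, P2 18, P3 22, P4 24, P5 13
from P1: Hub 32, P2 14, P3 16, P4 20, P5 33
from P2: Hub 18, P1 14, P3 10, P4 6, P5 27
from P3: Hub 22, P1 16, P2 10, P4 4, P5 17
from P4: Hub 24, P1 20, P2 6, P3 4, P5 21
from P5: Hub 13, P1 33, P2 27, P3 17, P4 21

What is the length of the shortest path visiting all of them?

54 miles — the minimum one-way total.

There are 5! = 120 possible orderings.
Hub - P1 - P2 - P3 - P4 - P5: 32+14+10+4+21 = 81
Hub - P1 - P2 - P3 - P5 - P4: 32+14+10+17+21 = 94
Hub - P1 - P2 - P4 - P3 - P5: 32+14+6+4+17 = 73
Hub - P1 - P2 - P4 - P5 - P3: 32+14+6+21+17 = 90
Hub - P1 - P2 - P5 - P3 - P4: 32+14+27+17+4 = 94
Hub - P1 - P2 - P5 - P4 - P3: 32+14+27+21+4 = 98
Hub - P1 - P3 - P2 - P4 - P5: 32+16+10+6+21 = 85
Hub - P1 - P3 - P2 - P5 - P4: 32+16+10+27+21 = 106
Hub - P1 - P3 - P4 - P2 - P5: 32+16+4+6+27 = 85
Hub - P1 - P3 - P4 - P5 - P2: 32+16+4+21+27 = 100
Hub - P1 - P3 - P5 - P2 - P4: 32+16+17+27+6 = 98
Hub - P1 - P3 - P5 - P4 - P2: 32+16+17+21+6 = 92
Hub - P1 - P4 - P2 - P3 - P5: 32+20+6+10+17 = 85
Hub - P1 - P4 - P2 - P5 - P3: 32+20+6+27+17 = 102
… (106 more)
Hub - P5 - P3 - P4 - P2 - P1: 13+17+4+6+14 = 54  ← best
The minimum is 54.
One shortest path: Hub → P5 → P3 → P4 → P2 → P1.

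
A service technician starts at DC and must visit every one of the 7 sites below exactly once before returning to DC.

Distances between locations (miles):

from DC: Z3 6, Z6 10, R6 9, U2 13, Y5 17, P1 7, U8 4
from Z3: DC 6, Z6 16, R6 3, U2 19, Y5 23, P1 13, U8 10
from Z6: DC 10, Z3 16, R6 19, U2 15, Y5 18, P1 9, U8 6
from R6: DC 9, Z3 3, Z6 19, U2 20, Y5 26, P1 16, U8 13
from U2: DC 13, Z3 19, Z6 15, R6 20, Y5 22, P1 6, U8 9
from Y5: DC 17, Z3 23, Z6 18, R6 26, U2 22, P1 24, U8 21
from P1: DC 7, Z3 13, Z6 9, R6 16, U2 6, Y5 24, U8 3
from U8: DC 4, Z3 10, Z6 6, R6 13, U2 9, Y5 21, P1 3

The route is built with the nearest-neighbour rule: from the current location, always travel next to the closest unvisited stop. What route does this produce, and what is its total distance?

Nearest-neighbour total = 90 miles; route DC → U8 → P1 → U2 → Z6 → Z3 → R6 → Y5 → DC.

DC → [U8:4 / Z3:6 / P1:7 / R6:9 / Z6:10 / U2:13 / Y5:17] → U8 (4)
U8 → [P1:3 / Z6:6 / U2:9 / Z3:10 / R6:13 / Y5:21] → P1 (3)
P1 → [U2:6 / Z6:9 / Z3:13 / R6:16 / Y5:24] → U2 (6)
U2 → [Z6:15 / Z3:19 / R6:20 / Y5:22] → Z6 (15)
Z6 → [Z3:16 / Y5:18 / R6:19] → Z3 (16)
Z3 → [R6:3 / Y5:23] → R6 (3)
R6 → [Y5:26] → Y5 (26)
Return Y5→DC: 17.
Total = 4 + 3 + 6 + 15 + 16 + 3 + 26 + 17 = 90.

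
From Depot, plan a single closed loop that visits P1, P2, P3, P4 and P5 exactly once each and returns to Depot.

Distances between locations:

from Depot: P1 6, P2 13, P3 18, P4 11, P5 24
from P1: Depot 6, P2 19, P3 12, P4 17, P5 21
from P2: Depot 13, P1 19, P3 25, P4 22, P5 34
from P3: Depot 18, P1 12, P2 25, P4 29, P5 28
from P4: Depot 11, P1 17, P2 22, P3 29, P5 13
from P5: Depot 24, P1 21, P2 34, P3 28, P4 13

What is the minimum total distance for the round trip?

With 5 stops there are 5!/2 = 60 distinct round trips (a route and its reverse cost the same).
Depot → P1 → P2 → P3 → P4 → P5 → Depot: 6+19+25+29+13+24 = 116
Depot → P1 → P2 → P3 → P5 → P4 → Depot: 6+19+25+28+13+11 = 102
Depot → P1 → P2 → P4 → P3 → P5 → Depot: 6+19+22+29+28+24 = 128
Depot → P1 → P2 → P4 → P5 → P3 → Depot: 6+19+22+13+28+18 = 106
Depot → P1 → P2 → P5 → P3 → P4 → Depot: 6+19+34+28+29+11 = 127
Depot → P1 → P2 → P5 → P4 → P3 → Depot: 6+19+34+13+29+18 = 119
Depot → P1 → P3 → P2 → P4 → P5 → Depot: 6+12+25+22+13+24 = 102
Depot → P1 → P3 → P2 → P5 → P4 → Depot: 6+12+25+34+13+11 = 101
Depot → P1 → P3 → P4 → P2 → P5 → Depot: 6+12+29+22+34+24 = 127
Depot → P1 → P3 → P4 → P5 → P2 → Depot: 6+12+29+13+34+13 = 107
Depot → P1 → P3 → P5 → P2 → P4 → Depot: 6+12+28+34+22+11 = 113
Depot → P1 → P3 → P5 → P4 → P2 → Depot: 6+12+28+13+22+13 = 94
Depot → P1 → P4 → P2 → P3 → P5 → Depot: 6+17+22+25+28+24 = 122
Depot → P1 → P4 → P2 → P5 → P3 → Depot: 6+17+22+34+28+18 = 125
… (46 more)
The minimum is 94.
One optimal route: Depot → P1 → P3 → P5 → P4 → P2 → Depot (or its reverse).

Shortest round trip = 94.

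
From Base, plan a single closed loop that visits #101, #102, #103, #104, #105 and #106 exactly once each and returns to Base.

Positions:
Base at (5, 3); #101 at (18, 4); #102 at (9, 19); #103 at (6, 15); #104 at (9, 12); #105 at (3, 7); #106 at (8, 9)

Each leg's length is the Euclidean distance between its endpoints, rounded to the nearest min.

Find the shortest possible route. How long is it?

With 6 stops there are 6!/2 = 360 distinct round trips (a route and its reverse cost the same).
Base-#101-#102-#103-#104-#105-#106-Base: 13+17+5+4+8+5+7 = 59
Base-#101-#102-#103-#104-#106-#105-Base: 13+17+5+4+3+5+4 = 51
Base-#101-#102-#103-#105-#104-#106-Base: 13+17+5+9+8+3+7 = 62
Base-#101-#102-#103-#105-#106-#104-Base: 13+17+5+9+5+3+10 = 62
Base-#101-#102-#103-#106-#104-#105-Base: 13+17+5+6+3+8+4 = 56
Base-#101-#102-#103-#106-#105-#104-Base: 13+17+5+6+5+8+10 = 64
Base-#101-#102-#104-#103-#105-#106-Base: 13+17+7+4+9+5+7 = 62
Base-#101-#102-#104-#103-#106-#105-Base: 13+17+7+4+6+5+4 = 56
… (352 more)
The minimum is 51.
One optimal route: Base → #101 → #102 → #103 → #104 → #106 → #105 → Base (or its reverse).

51 min — the shortest possible round trip.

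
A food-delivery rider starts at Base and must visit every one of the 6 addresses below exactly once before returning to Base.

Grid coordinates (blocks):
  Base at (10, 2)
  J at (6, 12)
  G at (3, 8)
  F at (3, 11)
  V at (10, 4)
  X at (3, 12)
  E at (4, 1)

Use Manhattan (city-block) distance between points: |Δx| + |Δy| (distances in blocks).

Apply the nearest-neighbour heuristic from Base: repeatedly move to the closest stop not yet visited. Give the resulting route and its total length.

40 blocks along Base → V → E → G → F → X → J → Base.

From Base: distances to unvisited — V=2, E=7, G=13, J=14, F=16, X=17. Nearest is V (2).
From V: distances to unvisited — E=9, G=11, J=12, F=14, X=15. Nearest is E (9).
From E: distances to unvisited — G=8, F=11, X=12, J=13. Nearest is G (8).
From G: distances to unvisited — F=3, X=4, J=7. Nearest is F (3).
From F: distances to unvisited — X=1, J=4. Nearest is X (1).
From X: distances to unvisited — J=3. Nearest is J (3).
Return J→Base: 14.
Total = 2 + 9 + 8 + 3 + 1 + 3 + 14 = 40.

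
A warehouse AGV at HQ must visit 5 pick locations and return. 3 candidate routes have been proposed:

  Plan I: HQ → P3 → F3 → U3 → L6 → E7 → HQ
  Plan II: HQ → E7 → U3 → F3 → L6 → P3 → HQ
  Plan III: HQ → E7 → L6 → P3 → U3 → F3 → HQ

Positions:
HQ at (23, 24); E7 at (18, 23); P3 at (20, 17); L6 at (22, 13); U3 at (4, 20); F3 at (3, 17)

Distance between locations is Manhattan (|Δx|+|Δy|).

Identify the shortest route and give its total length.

Plan I: 10 + 17 + 4 + 25 + 14 + 6 = 76
Plan II: 6 + 17 + 4 + 23 + 6 + 10 = 66
Plan III: 6 + 14 + 6 + 19 + 4 + 27 = 76

66 — Plan II is the shortest.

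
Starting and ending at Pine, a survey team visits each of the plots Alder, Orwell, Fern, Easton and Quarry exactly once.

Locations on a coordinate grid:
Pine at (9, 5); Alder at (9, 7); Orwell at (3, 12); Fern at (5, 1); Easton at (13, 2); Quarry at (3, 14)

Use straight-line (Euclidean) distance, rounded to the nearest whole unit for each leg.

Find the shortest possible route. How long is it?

With 5 stops there are 5!/2 = 60 distinct round trips (a route and its reverse cost the same).
Pine→Alder→Orwell→Fern→Easton→Quarry→Pine: 2+8+11+8+16+11 = 56
Pine→Alder→Orwell→Fern→Quarry→Easton→Pine: 2+8+11+13+16+5 = 55
Pine→Alder→Orwell→Easton→Fern→Quarry→Pine: 2+8+14+8+13+11 = 56
Pine→Alder→Orwell→Easton→Quarry→Fern→Pine: 2+8+14+16+13+6 = 59
Pine→Alder→Orwell→Quarry→Fern→Easton→Pine: 2+8+2+13+8+5 = 38
Pine→Alder→Orwell→Quarry→Easton→Fern→Pine: 2+8+2+16+8+6 = 42
Pine→Alder→Fern→Orwell→Easton→Quarry→Pine: 2+7+11+14+16+11 = 61
Pine→Alder→Fern→Orwell→Quarry→Easton→Pine: 2+7+11+2+16+5 = 43
Pine→Alder→Fern→Easton→Orwell→Quarry→Pine: 2+7+8+14+2+11 = 44
Pine→Alder→Fern→Easton→Quarry→Orwell→Pine: 2+7+8+16+2+9 = 44
Pine→Alder→Fern→Quarry→Orwell→Easton→Pine: 2+7+13+2+14+5 = 43
Pine→Alder→Fern→Quarry→Easton→Orwell→Pine: 2+7+13+16+14+9 = 61
Pine→Alder→Easton→Orwell→Fern→Quarry→Pine: 2+6+14+11+13+11 = 57
Pine→Alder→Easton→Orwell→Quarry→Fern→Pine: 2+6+14+2+13+6 = 43
… (46 more)
Pine→Alder→Quarry→Orwell→Fern→Easton→Pine: 2+9+2+11+8+5 = 37  ← best
The minimum is 37.
One optimal route: Pine → Alder → Quarry → Orwell → Fern → Easton → Pine (or its reverse).

Shortest round trip = 37.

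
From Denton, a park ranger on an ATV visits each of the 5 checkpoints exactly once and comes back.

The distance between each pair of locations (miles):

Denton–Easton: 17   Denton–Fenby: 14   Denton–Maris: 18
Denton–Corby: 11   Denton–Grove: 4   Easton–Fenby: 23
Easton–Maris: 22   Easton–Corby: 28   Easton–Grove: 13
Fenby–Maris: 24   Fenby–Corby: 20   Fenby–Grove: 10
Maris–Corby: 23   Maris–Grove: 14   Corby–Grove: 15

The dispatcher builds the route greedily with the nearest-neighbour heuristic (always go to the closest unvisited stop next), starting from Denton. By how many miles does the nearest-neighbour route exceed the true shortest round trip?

3 miles longer than the optimal tour.

From Denton: Grove=4, Corby=11, Fenby=14, Easton=17, Maris=18 → choose Grove (4).
From Grove: Fenby=10, Easton=13, Maris=14, Corby=15 → choose Fenby (10).
From Fenby: Corby=20, Easton=23, Maris=24 → choose Corby (20).
From Corby: Maris=23, Easton=28 → choose Maris (23).
From Maris: Easton=22 → choose Easton (22).
NN route Denton → Grove → Fenby → Corby → Maris → Easton → Denton costs 96.
Optimal: Denton → Fenby → Grove → Easton → Maris → Corby → Denton costs 93 (by enumerating all 60 distinct tours).
Excess = 96 − 93 = 3.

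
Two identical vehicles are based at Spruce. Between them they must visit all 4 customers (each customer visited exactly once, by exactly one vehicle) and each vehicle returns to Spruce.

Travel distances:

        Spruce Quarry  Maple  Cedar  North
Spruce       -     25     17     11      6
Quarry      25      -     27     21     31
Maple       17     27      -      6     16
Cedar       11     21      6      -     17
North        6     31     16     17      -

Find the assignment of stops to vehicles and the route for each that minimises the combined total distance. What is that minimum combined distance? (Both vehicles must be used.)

81 — the smallest possible combined total.

Try each way of splitting the stops between the two vehicles (each non-empty) and, for each split, find the best tour for each vehicle:
  {Quarry} + {Maple, Cedar, North}: 50 + 39 = 89
  {Maple} + {Quarry, Cedar, North}: 34 + 69 = 103
  {Quarry, Maple} + {Cedar, North}: 69 + 34 = 103
  {Cedar} + {Quarry, Maple, North}: 22 + 74 = 96
  {Quarry, Cedar} + {Maple, North}: 57 + 39 = 96
  {Maple, Cedar} + {Quarry, North}: 34 + 62 = 96
  … (7 splits in total)
  {Quarry, Maple, Cedar} + {North}: 69 + 12 = 81  ← best
Best: vehicle 1 Spruce → Quarry → Maple → Cedar → Spruce = 69; vehicle 2 Spruce → North → Spruce = 12; combined 81.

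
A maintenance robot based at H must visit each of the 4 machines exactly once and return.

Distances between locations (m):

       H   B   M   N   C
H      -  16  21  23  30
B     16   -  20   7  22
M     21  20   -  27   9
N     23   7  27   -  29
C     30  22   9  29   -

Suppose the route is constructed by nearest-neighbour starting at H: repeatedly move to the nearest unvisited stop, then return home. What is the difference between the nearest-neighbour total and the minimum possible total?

7 m longer than the optimal tour.

From H: B=16, M=21, N=23, C=30 → choose B (16).
From B: N=7, M=20, C=22 → choose N (7).
From N: M=27, C=29 → choose M (27).
From M: C=9 → choose C (9).
NN route H → B → N → M → C → H costs 89.
Optimal: H → B → N → C → M → H costs 82 (by enumerating all 12 distinct tours).
Excess = 89 − 82 = 7.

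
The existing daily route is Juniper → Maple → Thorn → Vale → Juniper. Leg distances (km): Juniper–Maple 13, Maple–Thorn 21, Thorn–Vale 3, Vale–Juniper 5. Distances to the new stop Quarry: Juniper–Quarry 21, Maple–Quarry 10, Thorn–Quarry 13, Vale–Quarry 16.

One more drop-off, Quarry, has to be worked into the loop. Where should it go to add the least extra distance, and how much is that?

Insertion cost between consecutive stops i–j is d(i,Quarry) + d(Quarry,j) − d(i,j):
  between Juniper and Maple: 21 + 10 − 13 = 18
  between Maple and Thorn: 10 + 13 − 21 = 2
  between Thorn and Vale: 13 + 16 − 3 = 26
  between Vale and Juniper: 16 + 21 − 5 = 32
Cheapest insertion is between Maple and Thorn, adding 2.
New total = 42 + 2 = 44.

+2 km — insert Quarry between Maple and Thorn.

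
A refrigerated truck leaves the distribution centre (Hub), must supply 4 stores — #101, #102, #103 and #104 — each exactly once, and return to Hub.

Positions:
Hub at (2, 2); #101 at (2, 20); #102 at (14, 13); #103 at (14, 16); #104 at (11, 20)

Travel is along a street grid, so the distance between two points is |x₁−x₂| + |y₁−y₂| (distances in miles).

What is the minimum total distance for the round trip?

There are 12 distinct closed tours to check (reversals are equivalent).
Hub→#101→#102→#103→#104→Hub: 18+19+3+7+27 = 74
Hub→#101→#102→#104→#103→Hub: 18+19+10+7+26 = 80
Hub→#101→#103→#102→#104→Hub: 18+16+3+10+27 = 74
Hub→#101→#103→#104→#102→Hub: 18+16+7+10+23 = 74
Hub→#101→#104→#102→#103→Hub: 18+9+10+3+26 = 66
Hub→#101→#104→#103→#102→Hub: 18+9+7+3+23 = 60
Hub→#102→#101→#103→#104→Hub: 23+19+16+7+27 = 92
Hub→#102→#101→#104→#103→Hub: 23+19+9+7+26 = 84
Hub→#102→#103→#101→#104→Hub: 23+3+16+9+27 = 78
Hub→#102→#104→#101→#103→Hub: 23+10+9+16+26 = 84
Hub→#103→#101→#102→#104→Hub: 26+16+19+10+27 = 98
Hub→#103→#102→#101→#104→Hub: 26+3+19+9+27 = 84
The minimum is 60.
One optimal route: Hub → #101 → #104 → #103 → #102 → Hub (or its reverse).

Minimum total distance: 60 miles.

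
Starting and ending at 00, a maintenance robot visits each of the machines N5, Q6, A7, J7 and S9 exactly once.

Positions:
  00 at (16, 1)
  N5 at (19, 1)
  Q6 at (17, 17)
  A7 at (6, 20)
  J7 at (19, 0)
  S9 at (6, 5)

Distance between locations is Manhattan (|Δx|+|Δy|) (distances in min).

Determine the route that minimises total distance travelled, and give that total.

With 5 stops there are 5!/2 = 60 distinct round trips (a route and its reverse cost the same).
00 - N5 - Q6 - A7 - J7 - S9 - 00: 3+18+14+33+18+14 = 100
00 - N5 - Q6 - A7 - S9 - J7 - 00: 3+18+14+15+18+4 = 72
00 - N5 - Q6 - J7 - A7 - S9 - 00: 3+18+19+33+15+14 = 102
00 - N5 - Q6 - J7 - S9 - A7 - 00: 3+18+19+18+15+29 = 102
00 - N5 - Q6 - S9 - A7 - J7 - 00: 3+18+23+15+33+4 = 96
00 - N5 - Q6 - S9 - J7 - A7 - 00: 3+18+23+18+33+29 = 124
00 - N5 - A7 - Q6 - J7 - S9 - 00: 3+32+14+19+18+14 = 100
00 - N5 - A7 - Q6 - S9 - J7 - 00: 3+32+14+23+18+4 = 94
00 - N5 - A7 - J7 - Q6 - S9 - 00: 3+32+33+19+23+14 = 124
00 - N5 - A7 - J7 - S9 - Q6 - 00: 3+32+33+18+23+17 = 126
00 - N5 - A7 - S9 - Q6 - J7 - 00: 3+32+15+23+19+4 = 96
00 - N5 - A7 - S9 - J7 - Q6 - 00: 3+32+15+18+19+17 = 104
00 - N5 - J7 - Q6 - A7 - S9 - 00: 3+1+19+14+15+14 = 66
00 - N5 - J7 - Q6 - S9 - A7 - 00: 3+1+19+23+15+29 = 90
… (46 more)
The minimum is 66.
One optimal route: 00 → N5 → J7 → Q6 → A7 → S9 → 00 (or its reverse).

Shortest round trip = 66 min.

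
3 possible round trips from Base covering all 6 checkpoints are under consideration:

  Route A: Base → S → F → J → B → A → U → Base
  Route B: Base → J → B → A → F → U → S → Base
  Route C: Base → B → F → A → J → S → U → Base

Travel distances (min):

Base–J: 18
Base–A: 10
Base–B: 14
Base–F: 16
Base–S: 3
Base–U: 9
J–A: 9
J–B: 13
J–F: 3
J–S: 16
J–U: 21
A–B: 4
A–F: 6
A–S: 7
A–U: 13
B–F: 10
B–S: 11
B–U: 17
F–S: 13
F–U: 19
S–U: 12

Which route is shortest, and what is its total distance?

Route A: 3 + 13 + 3 + 13 + 4 + 13 + 9 = 58
Route B: 18 + 13 + 4 + 6 + 19 + 12 + 3 = 75
Route C: 14 + 10 + 6 + 9 + 16 + 12 + 9 = 76

58 min — Route A is the shortest.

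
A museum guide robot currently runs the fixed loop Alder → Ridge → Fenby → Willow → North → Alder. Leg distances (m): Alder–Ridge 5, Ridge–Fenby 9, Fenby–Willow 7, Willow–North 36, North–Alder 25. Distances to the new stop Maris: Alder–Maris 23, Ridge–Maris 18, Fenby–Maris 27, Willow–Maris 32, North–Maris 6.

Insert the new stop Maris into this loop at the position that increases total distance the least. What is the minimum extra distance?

Insertion cost between consecutive stops i–j is d(i,Maris) + d(Maris,j) − d(i,j):
  between Alder and Ridge: 23 + 18 − 5 = 36
  between Ridge and Fenby: 18 + 27 − 9 = 36
  between Fenby and Willow: 27 + 32 − 7 = 52
  between Willow and North: 32 + 6 − 36 = 2
  between North and Alder: 6 + 23 − 25 = 4
Cheapest insertion is between Willow and North, adding 2.
New total = 82 + 2 = 84.

+2 m — insert Maris between Willow and North.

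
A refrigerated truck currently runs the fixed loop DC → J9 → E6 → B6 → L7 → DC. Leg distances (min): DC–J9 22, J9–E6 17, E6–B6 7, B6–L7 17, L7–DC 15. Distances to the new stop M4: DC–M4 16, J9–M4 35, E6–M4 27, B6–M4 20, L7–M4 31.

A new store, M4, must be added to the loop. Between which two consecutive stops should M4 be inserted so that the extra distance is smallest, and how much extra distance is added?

+29 min — insert M4 between DC and J9.

Insertion cost between consecutive stops i–j is d(i,M4) + d(M4,j) − d(i,j):
  between DC and J9: 16 + 35 − 22 = 29
  between J9 and E6: 35 + 27 − 17 = 45
  between E6 and B6: 27 + 20 − 7 = 40
  between B6 and L7: 20 + 31 − 17 = 34
  between L7 and DC: 31 + 16 − 15 = 32
Cheapest insertion is between DC and J9, adding 29.
New total = 78 + 29 = 107.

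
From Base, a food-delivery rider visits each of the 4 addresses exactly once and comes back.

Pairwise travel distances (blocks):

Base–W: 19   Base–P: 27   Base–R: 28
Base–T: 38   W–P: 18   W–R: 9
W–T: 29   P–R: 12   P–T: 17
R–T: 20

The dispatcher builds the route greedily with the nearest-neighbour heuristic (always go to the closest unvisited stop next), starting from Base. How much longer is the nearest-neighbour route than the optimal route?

From Base: W=19, P=27, R=28, T=38 → choose W (19).
From W: R=9, P=18, T=29 → choose R (9).
From R: P=12, T=20 → choose P (12).
From P: T=17 → choose T (17).
NN route Base → W → R → P → T → Base costs 95.
Optimal: Base → W → R → T → P → Base costs 92 (by enumerating all 12 distinct tours).
Excess = 95 − 92 = 3.

The nearest-neighbour route is 3 blocks longer than optimal.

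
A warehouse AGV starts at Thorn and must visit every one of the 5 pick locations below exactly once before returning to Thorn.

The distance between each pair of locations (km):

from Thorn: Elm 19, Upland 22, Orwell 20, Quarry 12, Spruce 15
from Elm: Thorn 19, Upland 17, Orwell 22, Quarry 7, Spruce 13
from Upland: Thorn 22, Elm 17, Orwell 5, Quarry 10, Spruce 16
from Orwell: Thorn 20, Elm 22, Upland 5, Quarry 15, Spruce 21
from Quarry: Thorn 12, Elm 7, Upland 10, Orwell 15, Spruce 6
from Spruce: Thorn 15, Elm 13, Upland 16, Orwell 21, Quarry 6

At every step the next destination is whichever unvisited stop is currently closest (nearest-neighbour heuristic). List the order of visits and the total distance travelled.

Thorn → [Quarry:12 / Spruce:15 / Elm:19 / Orwell:20 / Upland:22] → Quarry (12)
Quarry → [Spruce:6 / Elm:7 / Upland:10 / Orwell:15] → Spruce (6)
Spruce → [Elm:13 / Upland:16 / Orwell:21] → Elm (13)
Elm → [Upland:17 / Orwell:22] → Upland (17)
Upland → [Orwell:5] → Orwell (5)
Return Orwell→Thorn: 20.
Total = 12 + 6 + 13 + 17 + 5 + 20 = 73.

Nearest-neighbour total = 73 km; route Thorn → Quarry → Spruce → Elm → Upland → Orwell → Thorn.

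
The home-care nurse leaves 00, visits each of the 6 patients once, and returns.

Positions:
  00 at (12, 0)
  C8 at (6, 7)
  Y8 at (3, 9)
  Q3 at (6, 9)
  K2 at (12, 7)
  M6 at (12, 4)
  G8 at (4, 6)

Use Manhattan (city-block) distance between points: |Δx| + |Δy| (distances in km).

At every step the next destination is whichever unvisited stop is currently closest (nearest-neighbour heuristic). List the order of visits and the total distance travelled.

00 → [M6:4 / K2:7 / C8:13 / G8:14 / Q3:15 / Y8:18] → M6 (4)
M6 → [K2:3 / C8:9 / G8:10 / Q3:11 / Y8:14] → K2 (3)
K2 → [C8:6 / Q3:8 / G8:9 / Y8:11] → C8 (6)
C8 → [Q3:2 / G8:3 / Y8:5] → Q3 (2)
Q3 → [Y8:3 / G8:5] → Y8 (3)
Y8 → [G8:4] → G8 (4)
Return G8→00: 14.
Total = 4 + 3 + 6 + 2 + 3 + 4 + 14 = 36.

Nearest-neighbour total = 36 km; route 00 → M6 → K2 → C8 → Q3 → Y8 → G8 → 00.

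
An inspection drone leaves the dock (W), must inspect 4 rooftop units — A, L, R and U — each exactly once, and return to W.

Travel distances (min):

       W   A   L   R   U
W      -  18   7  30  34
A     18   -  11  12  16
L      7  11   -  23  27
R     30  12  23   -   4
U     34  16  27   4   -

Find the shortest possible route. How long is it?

Minimum total distance: 68 min.

With 4 stops there are 4!/2 = 12 distinct round trips (a route and its reverse cost the same).
W → A → L → R → U → W: 18+11+23+4+34 = 90
W → A → L → U → R → W: 18+11+27+4+30 = 90
W → A → R → L → U → W: 18+12+23+27+34 = 114
W → A → R → U → L → W: 18+12+4+27+7 = 68
W → A → U → L → R → W: 18+16+27+23+30 = 114
W → A → U → R → L → W: 18+16+4+23+7 = 68
W → L → A → R → U → W: 7+11+12+4+34 = 68
W → L → A → U → R → W: 7+11+16+4+30 = 68
W → L → R → A → U → W: 7+23+12+16+34 = 92
W → L → U → A → R → W: 7+27+16+12+30 = 92
W → R → A → L → U → W: 30+12+11+27+34 = 114
W → R → L → A → U → W: 30+23+11+16+34 = 114
The minimum is 68.
One optimal route: W → A → R → U → L → W (or its reverse).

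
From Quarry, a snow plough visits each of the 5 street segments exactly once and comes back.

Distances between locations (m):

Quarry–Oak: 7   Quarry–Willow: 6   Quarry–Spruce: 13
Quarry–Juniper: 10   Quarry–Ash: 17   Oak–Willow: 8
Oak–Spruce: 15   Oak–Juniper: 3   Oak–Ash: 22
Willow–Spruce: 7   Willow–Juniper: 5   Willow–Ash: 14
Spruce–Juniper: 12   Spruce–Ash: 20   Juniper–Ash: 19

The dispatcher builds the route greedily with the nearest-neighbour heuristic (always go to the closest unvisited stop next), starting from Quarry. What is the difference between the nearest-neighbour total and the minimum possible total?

Excess over optimum: 7 m.

Quarry: Willow=6, Oak=7, Juniper=10, Spruce=13, Ash=17 ⇒ Willow
Willow: Juniper=5, Spruce=7, Oak=8, Ash=14 ⇒ Juniper
Juniper: Oak=3, Spruce=12, Ash=19 ⇒ Oak
Oak: Spruce=15, Ash=22 ⇒ Spruce
Spruce: Ash=20 ⇒ Ash
NN route Quarry → Willow → Juniper → Oak → Spruce → Ash → Quarry costs 66.
Optimal: Quarry → Oak → Juniper → Willow → Spruce → Ash → Quarry costs 59 (by enumerating all 60 distinct tours).
Excess = 66 − 59 = 7.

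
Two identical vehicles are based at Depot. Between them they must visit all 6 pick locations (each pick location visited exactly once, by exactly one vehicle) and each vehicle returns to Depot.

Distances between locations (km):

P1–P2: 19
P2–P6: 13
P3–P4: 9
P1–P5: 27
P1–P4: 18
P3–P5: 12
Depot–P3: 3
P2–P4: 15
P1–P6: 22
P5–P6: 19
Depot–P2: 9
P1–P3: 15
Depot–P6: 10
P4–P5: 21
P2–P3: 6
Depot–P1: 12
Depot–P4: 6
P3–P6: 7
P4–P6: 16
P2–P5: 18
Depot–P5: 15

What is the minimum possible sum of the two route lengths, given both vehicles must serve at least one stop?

There are 2^5 − 1 = 31 ways to divide the 6 stops into two non-empty groups. For each, the best each vehicle can do is its own shortest tour through its group:
  {P1} + {P2, P3, P4, P5, P6}: 24 + 68 = 92
  {P2} + {P1, P3, P4, P5, P6}: 18 + 80 = 98
  {P1, P2} + {P3, P4, P5, P6}: 40 + 56 = 96
  {P3} + {P1, P2, P4, P5, P6}: 6 + 90 = 96
  {P1, P3} + {P2, P4, P5, P6}: 30 + 68 = 98
  {P2, P3} + {P1, P4, P5, P6}: 18 + 80 = 98
  … (31 splits in total)
  {P4} + {P1, P2, P3, P5, P6}: 12 + 78 = 90  ← best
Best: vehicle 1 Depot → P4 → Depot = 12; vehicle 2 Depot → P1 → P2 → P3 → P5 → P6 → Depot = 78; combined 90.

90 km — the smallest possible combined total.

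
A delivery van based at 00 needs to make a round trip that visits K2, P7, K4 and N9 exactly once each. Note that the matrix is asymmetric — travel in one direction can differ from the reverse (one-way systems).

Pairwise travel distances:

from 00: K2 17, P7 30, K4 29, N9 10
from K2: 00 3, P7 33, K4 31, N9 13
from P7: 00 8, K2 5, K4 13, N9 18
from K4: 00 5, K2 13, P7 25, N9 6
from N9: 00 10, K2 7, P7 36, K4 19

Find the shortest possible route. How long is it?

Shortest round trip = 59.

00 - K2 - P7 - K4 - N9 - 00: 17+33+13+6+10 = 79
00 - K2 - P7 - N9 - K4 - 00: 17+33+18+19+5 = 92
00 - K2 - K4 - P7 - N9 - 00: 17+31+25+18+10 = 101
00 - K2 - K4 - N9 - P7 - 00: 17+31+6+36+8 = 98
00 - K2 - N9 - P7 - K4 - 00: 17+13+36+13+5 = 84
00 - K2 - N9 - K4 - P7 - 00: 17+13+19+25+8 = 82
00 - P7 - K2 - K4 - N9 - 00: 30+5+31+6+10 = 82
00 - P7 - K2 - N9 - K4 - 00: 30+5+13+19+5 = 72
00 - P7 - K4 - K2 - N9 - 00: 30+13+13+13+10 = 79
00 - P7 - K4 - N9 - K2 - 00: 30+13+6+7+3 = 59
00 - P7 - N9 - K2 - K4 - 00: 30+18+7+31+5 = 91
00 - P7 - N9 - K4 - K2 - 00: 30+18+19+13+3 = 83
00 - K4 - K2 - P7 - N9 - 00: 29+13+33+18+10 = 103
00 - K4 - K2 - N9 - P7 - 00: 29+13+13+36+8 = 99
… (10 more)
The minimum is 59.
One optimal route: 00 → P7 → K4 → N9 → K2 → 00.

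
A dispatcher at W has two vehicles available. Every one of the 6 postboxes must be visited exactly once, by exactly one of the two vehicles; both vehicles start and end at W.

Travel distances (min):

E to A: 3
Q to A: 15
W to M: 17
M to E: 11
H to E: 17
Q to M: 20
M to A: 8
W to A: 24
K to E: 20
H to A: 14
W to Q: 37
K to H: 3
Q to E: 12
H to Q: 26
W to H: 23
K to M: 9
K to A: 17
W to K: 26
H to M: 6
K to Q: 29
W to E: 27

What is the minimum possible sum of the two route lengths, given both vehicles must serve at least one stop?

128 min — the smallest possible combined total.

There are 2^5 − 1 = 31 ways to divide the 6 stops into two non-empty groups. For each, the best each vehicle can do is its own shortest tour through its group:
  {K} + {H, Q, M, E, A}: 52 + 88 = 140
  {H} + {K, Q, M, E, A}: 46 + 94 = 140
  {K, H} + {Q, M, E, A}: 52 + 76 = 128
  {Q} + {K, H, M, E, A}: 74 + 73 = 147
  {K, Q} + {H, M, E, A}: 92 + 67 = 159
  {H, Q} + {K, M, E, A}: 86 + 73 = 159
  … (31 splits in total)
Best: vehicle 1 W → K → H → W = 52; vehicle 2 W → M → Q → E → A → W = 76; combined 128.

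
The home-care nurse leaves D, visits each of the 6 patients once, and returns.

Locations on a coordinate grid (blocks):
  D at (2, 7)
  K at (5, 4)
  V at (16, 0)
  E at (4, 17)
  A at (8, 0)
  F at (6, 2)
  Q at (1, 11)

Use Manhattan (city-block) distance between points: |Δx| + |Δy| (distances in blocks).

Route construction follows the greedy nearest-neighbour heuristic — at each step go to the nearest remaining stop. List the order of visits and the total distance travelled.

At D the remaining stops are Q 5, K 6, F 9, E 12, A 13, V 21; go to Q.
At Q the remaining stops are E 9, K 11, F 14, A 18, V 26; go to E.
At E the remaining stops are K 14, F 17, A 21, V 29; go to K.
At K the remaining stops are F 3, A 7, V 15; go to F.
At F the remaining stops are A 4, V 12; go to A.
At A the remaining stops are V 8; go to V.
Return V→D: 21.
Total = 5 + 9 + 14 + 3 + 4 + 8 + 21 = 64.

64 blocks along D → Q → E → K → F → A → V → D.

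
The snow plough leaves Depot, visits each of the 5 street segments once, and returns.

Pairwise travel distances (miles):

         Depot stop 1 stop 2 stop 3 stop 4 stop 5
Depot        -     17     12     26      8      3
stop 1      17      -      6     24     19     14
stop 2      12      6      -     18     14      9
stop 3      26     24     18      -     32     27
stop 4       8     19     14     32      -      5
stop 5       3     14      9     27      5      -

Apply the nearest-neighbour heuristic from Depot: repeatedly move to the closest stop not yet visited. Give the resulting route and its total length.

78 miles along Depot → stop 5 → stop 4 → stop 2 → stop 1 → stop 3 → Depot.

Depot → [stop 5:3 / stop 4:8 / stop 2:12 / stop 1:17 / stop 3:26] → stop 5 (3)
stop 5 → [stop 4:5 / stop 2:9 / stop 1:14 / stop 3:27] → stop 4 (5)
stop 4 → [stop 2:14 / stop 1:19 / stop 3:32] → stop 2 (14)
stop 2 → [stop 1:6 / stop 3:18] → stop 1 (6)
stop 1 → [stop 3:24] → stop 3 (24)
Return stop 3→Depot: 26.
Total = 3 + 5 + 14 + 6 + 24 + 26 = 78.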